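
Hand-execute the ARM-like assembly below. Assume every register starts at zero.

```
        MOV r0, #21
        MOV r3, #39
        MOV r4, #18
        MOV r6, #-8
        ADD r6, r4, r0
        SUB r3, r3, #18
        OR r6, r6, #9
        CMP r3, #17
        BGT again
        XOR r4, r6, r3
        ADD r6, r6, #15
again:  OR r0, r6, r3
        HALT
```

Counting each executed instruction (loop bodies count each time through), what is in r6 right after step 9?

47

MOV r0, #21 → r0=21
MOV r3, #39 → r3=39
MOV r4, #18 → r4=18
MOV r6, #-8 → r6=-8
ADD r6, r4, r0 → r6=18+21=39
SUB r3, r3, #18 → r3=39-18=21
OR r6, r6, #9 → r6=39|9=47
CMP r3, #17  (cmp 21,17)
BGT again: taken
After step 9: r6 = 47.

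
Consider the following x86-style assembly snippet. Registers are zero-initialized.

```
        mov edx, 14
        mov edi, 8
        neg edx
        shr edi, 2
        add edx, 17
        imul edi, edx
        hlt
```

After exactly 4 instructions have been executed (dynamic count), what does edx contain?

mov edx, 14 → edx=14
mov edi, 8 → edi=8
neg edx → edx=-(14)=-14
shr edi, 2 → edi=8>>2=2
After step 4: edx = -14.

-14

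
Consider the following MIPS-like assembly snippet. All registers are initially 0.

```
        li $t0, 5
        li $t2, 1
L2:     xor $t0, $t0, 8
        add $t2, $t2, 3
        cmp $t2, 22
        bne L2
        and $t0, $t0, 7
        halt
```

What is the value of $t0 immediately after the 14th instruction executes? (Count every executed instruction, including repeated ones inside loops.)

after li $t0, 5: $t0=5
after li $t2, 1: $t2=1
after xor $t0, $t0, 8: $t0=5^8=13
after add $t2, $t2, 3: $t2=1+3=4
cmp $t2, 22  (cmp 4,22)
bne L2: taken
after xor $t0, $t0, 8: $t0=13^8=5
after add $t2, $t2, 3: $t2=4+3=7
cmp $t2, 22  (cmp 7,22)
bne L2: taken
after xor $t0, $t0, 8: $t0=5^8=13
after add $t2, $t2, 3: $t2=7+3=10
cmp $t2, 22  (cmp 10,22)
bne L2: taken
After step 14: $t0 = 13.

13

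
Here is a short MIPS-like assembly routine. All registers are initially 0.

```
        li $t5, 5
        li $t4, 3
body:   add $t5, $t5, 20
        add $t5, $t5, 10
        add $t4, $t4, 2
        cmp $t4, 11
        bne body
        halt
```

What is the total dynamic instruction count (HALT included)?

23

li $t5, 5 → $t5=5
li $t4, 3 → $t4=3
add $t5, $t5, 20 → $t5=5+20=25
add $t5, $t5, 10 → $t5=25+10=35
add $t4, $t4, 2 → $t4=3+2=5
cmp $t4, 11  (cmp 5,11)
bne body: taken
add $t5, $t5, 20 → $t5=35+20=55
add $t5, $t5, 10 → $t5=55+10=65
add $t4, $t4, 2 → $t4=5+2=7
cmp $t4, 11  (cmp 7,11)
bne body: taken
add $t5, $t5, 20 → $t5=65+20=85
add $t5, $t5, 10 → $t5=85+10=95
add $t4, $t4, 2 → $t4=7+2=9
cmp $t4, 11  (cmp 9,11)
bne body: taken
add $t5, $t5, 20 → $t5=95+20=115
add $t5, $t5, 10 → $t5=115+10=125
add $t4, $t4, 2 → $t4=9+2=11
cmp $t4, 11  (cmp 11,11)
bne body: not taken
halt.
Total executed instructions: 23.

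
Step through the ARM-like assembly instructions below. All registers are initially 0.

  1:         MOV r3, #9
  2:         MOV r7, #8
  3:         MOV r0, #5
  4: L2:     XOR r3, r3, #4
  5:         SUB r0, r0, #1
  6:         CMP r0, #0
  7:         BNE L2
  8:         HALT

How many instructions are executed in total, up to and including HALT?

MOV r3, #9 → r3=9
MOV r7, #8 → r7=8
MOV r0, #5 → r0=5
XOR r3, r3, #4 → r3=9^4=13
SUB r0, r0, #1 → r0=5-1=4
CMP r0, #0  (cmp 4,0)
BNE L2: taken
XOR r3, r3, #4 → r3=13^4=9
SUB r0, r0, #1 → r0=4-1=3
CMP r0, #0  (cmp 3,0)
BNE L2: taken
XOR r3, r3, #4 → r3=9^4=13
SUB r0, r0, #1 → r0=3-1=2
CMP r0, #0  (cmp 2,0)
BNE L2: taken
XOR r3, r3, #4 → r3=13^4=9
SUB r0, r0, #1 → r0=2-1=1
CMP r0, #0  (cmp 1,0)
BNE L2: taken
XOR r3, r3, #4 → r3=9^4=13
SUB r0, r0, #1 → r0=1-1=0
CMP r0, #0  (cmp 0,0)
BNE L2: not taken
halt.
Total executed instructions: 24.

24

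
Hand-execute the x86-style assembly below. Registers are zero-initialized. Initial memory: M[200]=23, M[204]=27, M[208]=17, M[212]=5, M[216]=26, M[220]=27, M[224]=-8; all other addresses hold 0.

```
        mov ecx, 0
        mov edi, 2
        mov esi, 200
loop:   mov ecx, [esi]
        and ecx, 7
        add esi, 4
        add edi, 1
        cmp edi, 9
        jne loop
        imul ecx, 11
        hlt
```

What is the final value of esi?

ecx=0
edi=2
esi=200
ecx=M[200]=23
ecx=23&7=7
esi=200+4=204
edi=2+1=3
cmp edi, 9  (cmp 3,9)
jne loop: taken
ecx=M[204]=27
ecx=27&7=3
esi=204+4=208
edi=3+1=4
cmp edi, 9  (cmp 4,9)
jne loop: taken
ecx=M[208]=17
ecx=17&7=1
esi=208+4=212
edi=4+1=5
cmp edi, 9  (cmp 5,9)
jne loop: taken
ecx=M[212]=5
ecx=5&7=5
esi=212+4=216
edi=5+1=6
cmp edi, 9  (cmp 6,9)
jne loop: taken
ecx=M[216]=26
ecx=26&7=2
esi=216+4=220
edi=6+1=7
cmp edi, 9  (cmp 7,9)
jne loop: taken
ecx=M[220]=27
ecx=27&7=3
esi=220+4=224
edi=7+1=8
cmp edi, 9  (cmp 8,9)
jne loop: taken
ecx=M[224]=-8
ecx=(-8)&7=0
esi=224+4=228
edi=8+1=9
cmp edi, 9  (cmp 9,9)
jne loop: not taken
ecx=0*11=0
halt.

228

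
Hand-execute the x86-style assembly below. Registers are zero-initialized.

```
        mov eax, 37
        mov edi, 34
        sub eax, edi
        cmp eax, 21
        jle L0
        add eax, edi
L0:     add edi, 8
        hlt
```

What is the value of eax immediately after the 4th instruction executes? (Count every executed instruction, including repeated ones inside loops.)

eax=37
edi=34
eax=37-34=3
cmp eax, 21  (cmp 3,21)
After step 4: eax = 3.

3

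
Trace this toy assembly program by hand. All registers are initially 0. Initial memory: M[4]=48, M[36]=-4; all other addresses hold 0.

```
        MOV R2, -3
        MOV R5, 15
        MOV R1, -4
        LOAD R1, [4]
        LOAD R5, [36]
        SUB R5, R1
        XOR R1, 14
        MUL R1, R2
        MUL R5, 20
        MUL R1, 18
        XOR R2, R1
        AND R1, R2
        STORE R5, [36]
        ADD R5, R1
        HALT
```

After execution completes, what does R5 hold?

-1040

R2=-3
R5=15
R1=-4
R1=M[4]=48
R5=M[36]=-4
R5=(-4)-48=-52
R1=48^14=62
R1=62*(-3)=-186
R5=(-52)*20=-1040
R1=(-186)*18=-3348
R2=(-3)^(-3348)=3345
R1=(-3348)&3345=0
STORE R5, [36] → M[36]=-1040
R5=(-1040)+0=-1040
halt.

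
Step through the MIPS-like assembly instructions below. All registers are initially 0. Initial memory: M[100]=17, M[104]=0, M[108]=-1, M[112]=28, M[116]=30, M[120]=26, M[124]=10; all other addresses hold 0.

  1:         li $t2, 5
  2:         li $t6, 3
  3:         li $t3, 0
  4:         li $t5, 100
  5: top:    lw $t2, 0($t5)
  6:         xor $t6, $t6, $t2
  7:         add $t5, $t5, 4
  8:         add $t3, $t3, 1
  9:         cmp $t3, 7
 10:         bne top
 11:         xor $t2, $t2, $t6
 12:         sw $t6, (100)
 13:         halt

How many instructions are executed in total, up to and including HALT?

li $t2, 5 → $t2=5
li $t6, 3 → $t6=3
li $t3, 0 → $t3=0
li $t5, 100 → $t5=100
lw $t2, 0($t5) → $t2=M[100]=17
xor $t6, $t6, $t2 → $t6=3^17=18
add $t5, $t5, 4 → $t5=100+4=104
add $t3, $t3, 1 → $t3=0+1=1
cmp $t3, 7  (cmp 1,7)
bne top: taken
lw $t2, 0($t5) → $t2=M[104]=0
xor $t6, $t6, $t2 → $t6=18^0=18
add $t5, $t5, 4 → $t5=104+4=108
add $t3, $t3, 1 → $t3=1+1=2
cmp $t3, 7  (cmp 2,7)
bne top: taken
lw $t2, 0($t5) → $t2=M[108]=-1
xor $t6, $t6, $t2 → $t6=18^(-1)=-19
add $t5, $t5, 4 → $t5=108+4=112
add $t3, $t3, 1 → $t3=2+1=3
cmp $t3, 7  (cmp 3,7)
bne top: taken
lw $t2, 0($t5) → $t2=M[112]=28
xor $t6, $t6, $t2 → $t6=(-19)^28=-15
add $t5, $t5, 4 → $t5=112+4=116
add $t3, $t3, 1 → $t3=3+1=4
cmp $t3, 7  (cmp 4,7)
bne top: taken
lw $t2, 0($t5) → $t2=M[116]=30
xor $t6, $t6, $t2 → $t6=(-15)^30=-17
add $t5, $t5, 4 → $t5=116+4=120
add $t3, $t3, 1 → $t3=4+1=5
cmp $t3, 7  (cmp 5,7)
bne top: taken
lw $t2, 0($t5) → $t2=M[120]=26
xor $t6, $t6, $t2 → $t6=(-17)^26=-11
add $t5, $t5, 4 → $t5=120+4=124
add $t3, $t3, 1 → $t3=5+1=6
cmp $t3, 7  (cmp 6,7)
bne top: taken
lw $t2, 0($t5) → $t2=M[124]=10
xor $t6, $t6, $t2 → $t6=(-11)^10=-1
add $t5, $t5, 4 → $t5=124+4=128
add $t3, $t3, 1 → $t3=6+1=7
cmp $t3, 7  (cmp 7,7)
bne top: not taken
xor $t2, $t2, $t6 → $t2=10^(-1)=-11
sw $t6, (100) → M[100]=-1
halt.
Total executed instructions: 49.

49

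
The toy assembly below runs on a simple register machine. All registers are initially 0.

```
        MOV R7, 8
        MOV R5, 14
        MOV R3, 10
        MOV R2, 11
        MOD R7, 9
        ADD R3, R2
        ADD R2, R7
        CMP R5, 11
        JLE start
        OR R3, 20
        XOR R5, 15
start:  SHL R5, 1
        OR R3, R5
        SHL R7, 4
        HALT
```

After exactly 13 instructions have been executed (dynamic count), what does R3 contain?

MOV R7, 8 → R7=8
MOV R5, 14 → R5=14
MOV R3, 10 → R3=10
MOV R2, 11 → R2=11
MOD R7, 9 → R7=8%9=8
ADD R3, R2 → R3=10+11=21
ADD R2, R7 → R2=11+8=19
CMP R5, 11  (cmp 14,11)
JLE start: not taken
OR R3, 20 → R3=21|20=21
XOR R5, 15 → R5=14^15=1
SHL R5, 1 → R5=1<<1=2
OR R3, R5 → R3=21|2=23
After step 13: R3 = 23.

23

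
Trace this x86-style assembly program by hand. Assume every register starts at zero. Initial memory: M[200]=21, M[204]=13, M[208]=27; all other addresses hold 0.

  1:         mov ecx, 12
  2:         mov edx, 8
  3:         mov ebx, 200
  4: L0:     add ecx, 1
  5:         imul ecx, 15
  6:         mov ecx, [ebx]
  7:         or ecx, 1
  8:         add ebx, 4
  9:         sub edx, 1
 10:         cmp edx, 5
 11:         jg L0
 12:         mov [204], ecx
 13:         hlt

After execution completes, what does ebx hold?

212

after mov ecx, 12: ecx=12
after mov edx, 8: edx=8
after mov ebx, 200: ebx=200
after add ecx, 1: ecx=12+1=13
after imul ecx, 15: ecx=13*15=195
after mov ecx, [ebx]: ecx=M[200]=21
after or ecx, 1: ecx=21|1=21
after add ebx, 4: ebx=200+4=204
after sub edx, 1: edx=8-1=7
cmp edx, 5  (cmp 7,5)
jg L0: taken
after add ecx, 1: ecx=21+1=22
after imul ecx, 15: ecx=22*15=330
after mov ecx, [ebx]: ecx=M[204]=13
after or ecx, 1: ecx=13|1=13
after add ebx, 4: ebx=204+4=208
after sub edx, 1: edx=7-1=6
cmp edx, 5  (cmp 6,5)
jg L0: taken
after add ecx, 1: ecx=13+1=14
after imul ecx, 15: ecx=14*15=210
after mov ecx, [ebx]: ecx=M[208]=27
after or ecx, 1: ecx=27|1=27
after add ebx, 4: ebx=208+4=212
after sub edx, 1: edx=6-1=5
cmp edx, 5  (cmp 5,5)
jg L0: not taken
mov [204], ecx → M[204]=27
halt.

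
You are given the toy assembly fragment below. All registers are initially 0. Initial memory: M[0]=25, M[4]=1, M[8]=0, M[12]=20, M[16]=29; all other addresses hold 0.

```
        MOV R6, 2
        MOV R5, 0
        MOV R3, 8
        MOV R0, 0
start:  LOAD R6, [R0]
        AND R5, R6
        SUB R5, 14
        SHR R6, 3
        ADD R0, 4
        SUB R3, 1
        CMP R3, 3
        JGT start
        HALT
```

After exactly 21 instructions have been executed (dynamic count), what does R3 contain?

6

R6=2
R5=0
R3=8
R0=0
R6=M[0]=25
R5=0&25=0
R5=0-14=-14
R6=25>>3=3
R0=0+4=4
R3=8-1=7
CMP R3, 3  (cmp 7,3)
JGT start: taken
R6=M[4]=1
R5=(-14)&1=0
R5=0-14=-14
R6=1>>3=0
R0=4+4=8
R3=7-1=6
CMP R3, 3  (cmp 6,3)
JGT start: taken
R6=M[8]=0
After step 21: R3 = 6.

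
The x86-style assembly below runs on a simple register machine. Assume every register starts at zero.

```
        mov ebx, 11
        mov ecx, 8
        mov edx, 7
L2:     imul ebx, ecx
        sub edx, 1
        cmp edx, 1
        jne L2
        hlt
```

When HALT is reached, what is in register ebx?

2883584

mov ebx, 11 → ebx=11
mov ecx, 8 → ecx=8
mov edx, 7 → edx=7
imul ebx, ecx → ebx=11*8=88
sub edx, 1 → edx=7-1=6
cmp edx, 1  (cmp 6,1)
jne L2: taken
imul ebx, ecx → ebx=88*8=704
sub edx, 1 → edx=6-1=5
cmp edx, 1  (cmp 5,1)
jne L2: taken
imul ebx, ecx → ebx=704*8=5632
sub edx, 1 → edx=5-1=4
cmp edx, 1  (cmp 4,1)
jne L2: taken
imul ebx, ecx → ebx=5632*8=45056
sub edx, 1 → edx=4-1=3
cmp edx, 1  (cmp 3,1)
jne L2: taken
imul ebx, ecx → ebx=45056*8=360448
sub edx, 1 → edx=3-1=2
cmp edx, 1  (cmp 2,1)
jne L2: taken
imul ebx, ecx → ebx=360448*8=2883584
sub edx, 1 → edx=2-1=1
cmp edx, 1  (cmp 1,1)
jne L2: not taken
halt.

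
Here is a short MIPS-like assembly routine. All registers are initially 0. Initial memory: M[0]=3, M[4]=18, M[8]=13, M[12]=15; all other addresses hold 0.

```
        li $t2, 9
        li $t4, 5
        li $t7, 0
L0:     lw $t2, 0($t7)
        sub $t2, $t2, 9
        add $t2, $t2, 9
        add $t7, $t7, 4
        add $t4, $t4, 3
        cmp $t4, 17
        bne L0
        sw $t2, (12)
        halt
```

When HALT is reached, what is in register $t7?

16

li $t2, 9 → $t2=9
li $t4, 5 → $t4=5
li $t7, 0 → $t7=0
lw $t2, 0($t7) → $t2=M[0]=3
sub $t2, $t2, 9 → $t2=3-9=-6
add $t2, $t2, 9 → $t2=(-6)+9=3
add $t7, $t7, 4 → $t7=0+4=4
add $t4, $t4, 3 → $t4=5+3=8
cmp $t4, 17  (cmp 8,17)
bne L0: taken
lw $t2, 0($t7) → $t2=M[4]=18
sub $t2, $t2, 9 → $t2=18-9=9
add $t2, $t2, 9 → $t2=9+9=18
add $t7, $t7, 4 → $t7=4+4=8
add $t4, $t4, 3 → $t4=8+3=11
cmp $t4, 17  (cmp 11,17)
bne L0: taken
lw $t2, 0($t7) → $t2=M[8]=13
sub $t2, $t2, 9 → $t2=13-9=4
add $t2, $t2, 9 → $t2=4+9=13
add $t7, $t7, 4 → $t7=8+4=12
add $t4, $t4, 3 → $t4=11+3=14
cmp $t4, 17  (cmp 14,17)
bne L0: taken
lw $t2, 0($t7) → $t2=M[12]=15
sub $t2, $t2, 9 → $t2=15-9=6
add $t2, $t2, 9 → $t2=6+9=15
add $t7, $t7, 4 → $t7=12+4=16
add $t4, $t4, 3 → $t4=14+3=17
cmp $t4, 17  (cmp 17,17)
bne L0: not taken
sw $t2, (12) → M[12]=15
halt.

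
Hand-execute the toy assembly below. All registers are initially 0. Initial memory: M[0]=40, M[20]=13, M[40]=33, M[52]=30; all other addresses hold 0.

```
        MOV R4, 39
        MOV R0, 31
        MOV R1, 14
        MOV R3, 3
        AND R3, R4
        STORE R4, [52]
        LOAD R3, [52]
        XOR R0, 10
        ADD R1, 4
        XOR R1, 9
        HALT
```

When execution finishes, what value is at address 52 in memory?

39

MOV R4, 39 → R4=39
MOV R0, 31 → R0=31
MOV R1, 14 → R1=14
MOV R3, 3 → R3=3
AND R3, R4 → R3=3&39=3
STORE R4, [52] → M[52]=39
LOAD R3, [52] → R3=M[52]=39
XOR R0, 10 → R0=31^10=21
ADD R1, 4 → R1=14+4=18
XOR R1, 9 → R1=18^9=27
halt.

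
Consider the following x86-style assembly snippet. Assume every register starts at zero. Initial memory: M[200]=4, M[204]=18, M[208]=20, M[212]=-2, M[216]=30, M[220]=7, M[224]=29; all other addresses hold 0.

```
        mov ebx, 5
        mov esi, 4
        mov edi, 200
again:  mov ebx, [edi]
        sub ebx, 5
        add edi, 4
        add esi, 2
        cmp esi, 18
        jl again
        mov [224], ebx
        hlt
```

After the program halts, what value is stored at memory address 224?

mov ebx, 5 → ebx=5
mov esi, 4 → esi=4
mov edi, 200 → edi=200
mov ebx, [edi] → ebx=M[200]=4
sub ebx, 5 → ebx=4-5=-1
add edi, 4 → edi=200+4=204
add esi, 2 → esi=4+2=6
cmp esi, 18  (cmp 6,18)
jl again: taken
mov ebx, [edi] → ebx=M[204]=18
sub ebx, 5 → ebx=18-5=13
add edi, 4 → edi=204+4=208
add esi, 2 → esi=6+2=8
cmp esi, 18  (cmp 8,18)
jl again: taken
mov ebx, [edi] → ebx=M[208]=20
sub ebx, 5 → ebx=20-5=15
add edi, 4 → edi=208+4=212
add esi, 2 → esi=8+2=10
cmp esi, 18  (cmp 10,18)
jl again: taken
mov ebx, [edi] → ebx=M[212]=-2
sub ebx, 5 → ebx=(-2)-5=-7
add edi, 4 → edi=212+4=216
add esi, 2 → esi=10+2=12
cmp esi, 18  (cmp 12,18)
jl again: taken
mov ebx, [edi] → ebx=M[216]=30
sub ebx, 5 → ebx=30-5=25
add edi, 4 → edi=216+4=220
add esi, 2 → esi=12+2=14
cmp esi, 18  (cmp 14,18)
jl again: taken
mov ebx, [edi] → ebx=M[220]=7
sub ebx, 5 → ebx=7-5=2
add edi, 4 → edi=220+4=224
add esi, 2 → esi=14+2=16
cmp esi, 18  (cmp 16,18)
jl again: taken
mov ebx, [edi] → ebx=M[224]=29
sub ebx, 5 → ebx=29-5=24
add edi, 4 → edi=224+4=228
add esi, 2 → esi=16+2=18
cmp esi, 18  (cmp 18,18)
jl again: not taken
mov [224], ebx → M[224]=24
halt.

24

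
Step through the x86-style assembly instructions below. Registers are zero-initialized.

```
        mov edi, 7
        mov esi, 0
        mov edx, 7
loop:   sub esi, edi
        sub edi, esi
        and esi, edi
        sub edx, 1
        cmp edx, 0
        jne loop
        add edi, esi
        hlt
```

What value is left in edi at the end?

after mov edi, 7: edi=7
after mov esi, 0: esi=0
after mov edx, 7: edx=7
after sub esi, edi: esi=0-7=-7
after sub edi, esi: edi=7-(-7)=14
after and esi, edi: esi=(-7)&14=8
after sub edx, 1: edx=7-1=6
cmp edx, 0  (cmp 6,0)
jne loop: taken
after sub esi, edi: esi=8-14=-6
after sub edi, esi: edi=14-(-6)=20
after and esi, edi: esi=(-6)&20=16
after sub edx, 1: edx=6-1=5
cmp edx, 0  (cmp 5,0)
jne loop: taken
after sub esi, edi: esi=16-20=-4
after sub edi, esi: edi=20-(-4)=24
after and esi, edi: esi=(-4)&24=24
after sub edx, 1: edx=5-1=4
cmp edx, 0  (cmp 4,0)
jne loop: taken
after sub esi, edi: esi=24-24=0
after sub edi, esi: edi=24-0=24
after and esi, edi: esi=0&24=0
after sub edx, 1: edx=4-1=3
cmp edx, 0  (cmp 3,0)
jne loop: taken
after sub esi, edi: esi=0-24=-24
after sub edi, esi: edi=24-(-24)=48
after and esi, edi: esi=(-24)&48=32
after sub edx, 1: edx=3-1=2
cmp edx, 0  (cmp 2,0)
jne loop: taken
after sub esi, edi: esi=32-48=-16
after sub edi, esi: edi=48-(-16)=64
after and esi, edi: esi=(-16)&64=64
after sub edx, 1: edx=2-1=1
cmp edx, 0  (cmp 1,0)
jne loop: taken
after sub esi, edi: esi=64-64=0
after sub edi, esi: edi=64-0=64
after and esi, edi: esi=0&64=0
after sub edx, 1: edx=1-1=0
cmp edx, 0  (cmp 0,0)
jne loop: not taken
after add edi, esi: edi=64+0=64
halt.

64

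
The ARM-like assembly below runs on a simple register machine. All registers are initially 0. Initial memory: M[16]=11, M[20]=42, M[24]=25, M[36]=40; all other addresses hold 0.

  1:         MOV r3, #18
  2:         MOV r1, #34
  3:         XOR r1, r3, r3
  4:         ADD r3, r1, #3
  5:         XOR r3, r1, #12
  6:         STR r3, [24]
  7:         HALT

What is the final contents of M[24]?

after MOV r3, #18: r3=18
after MOV r1, #34: r1=34
after XOR r1, r3, r3: r1=18^18=0
after ADD r3, r1, #3: r3=0+3=3
after XOR r3, r1, #12: r3=0^12=12
STR r3, [24] → M[24]=12
halt.

12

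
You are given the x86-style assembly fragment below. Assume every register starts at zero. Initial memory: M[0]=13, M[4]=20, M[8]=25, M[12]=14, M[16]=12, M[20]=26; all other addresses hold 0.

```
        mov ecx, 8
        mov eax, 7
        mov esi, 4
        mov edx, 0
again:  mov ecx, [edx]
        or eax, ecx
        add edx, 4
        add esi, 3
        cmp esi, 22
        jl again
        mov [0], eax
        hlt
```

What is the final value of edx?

mov ecx, 8 → ecx=8
mov eax, 7 → eax=7
mov esi, 4 → esi=4
mov edx, 0 → edx=0
mov ecx, [edx] → ecx=M[0]=13
or eax, ecx → eax=7|13=15
add edx, 4 → edx=0+4=4
add esi, 3 → esi=4+3=7
cmp esi, 22  (cmp 7,22)
jl again: taken
mov ecx, [edx] → ecx=M[4]=20
or eax, ecx → eax=15|20=31
add edx, 4 → edx=4+4=8
add esi, 3 → esi=7+3=10
cmp esi, 22  (cmp 10,22)
jl again: taken
mov ecx, [edx] → ecx=M[8]=25
or eax, ecx → eax=31|25=31
add edx, 4 → edx=8+4=12
add esi, 3 → esi=10+3=13
cmp esi, 22  (cmp 13,22)
jl again: taken
mov ecx, [edx] → ecx=M[12]=14
or eax, ecx → eax=31|14=31
add edx, 4 → edx=12+4=16
add esi, 3 → esi=13+3=16
cmp esi, 22  (cmp 16,22)
jl again: taken
mov ecx, [edx] → ecx=M[16]=12
or eax, ecx → eax=31|12=31
add edx, 4 → edx=16+4=20
add esi, 3 → esi=16+3=19
cmp esi, 22  (cmp 19,22)
jl again: taken
mov ecx, [edx] → ecx=M[20]=26
or eax, ecx → eax=31|26=31
add edx, 4 → edx=20+4=24
add esi, 3 → esi=19+3=22
cmp esi, 22  (cmp 22,22)
jl again: not taken
mov [0], eax → M[0]=31
halt.

24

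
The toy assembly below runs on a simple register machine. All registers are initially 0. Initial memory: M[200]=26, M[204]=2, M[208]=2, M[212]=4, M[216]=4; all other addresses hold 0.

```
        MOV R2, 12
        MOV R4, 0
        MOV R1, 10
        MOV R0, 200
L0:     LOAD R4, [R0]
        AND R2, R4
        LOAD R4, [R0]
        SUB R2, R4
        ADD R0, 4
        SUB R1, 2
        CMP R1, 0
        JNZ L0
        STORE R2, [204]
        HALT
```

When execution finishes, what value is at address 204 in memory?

after MOV R2, 12: R2=12
after MOV R4, 0: R4=0
after MOV R1, 10: R1=10
after MOV R0, 200: R0=200
after LOAD R4, [R0]: R4=M[200]=26
after AND R2, R4: R2=12&26=8
after LOAD R4, [R0]: R4=M[200]=26
after SUB R2, R4: R2=8-26=-18
after ADD R0, 4: R0=200+4=204
after SUB R1, 2: R1=10-2=8
CMP R1, 0  (cmp 8,0)
JNZ L0: taken
after LOAD R4, [R0]: R4=M[204]=2
after AND R2, R4: R2=(-18)&2=2
after LOAD R4, [R0]: R4=M[204]=2
after SUB R2, R4: R2=2-2=0
after ADD R0, 4: R0=204+4=208
after SUB R1, 2: R1=8-2=6
CMP R1, 0  (cmp 6,0)
JNZ L0: taken
after LOAD R4, [R0]: R4=M[208]=2
after AND R2, R4: R2=0&2=0
after LOAD R4, [R0]: R4=M[208]=2
after SUB R2, R4: R2=0-2=-2
after ADD R0, 4: R0=208+4=212
after SUB R1, 2: R1=6-2=4
CMP R1, 0  (cmp 4,0)
JNZ L0: taken
after LOAD R4, [R0]: R4=M[212]=4
after AND R2, R4: R2=(-2)&4=4
after LOAD R4, [R0]: R4=M[212]=4
after SUB R2, R4: R2=4-4=0
after ADD R0, 4: R0=212+4=216
after SUB R1, 2: R1=4-2=2
CMP R1, 0  (cmp 2,0)
JNZ L0: taken
after LOAD R4, [R0]: R4=M[216]=4
after AND R2, R4: R2=0&4=0
after LOAD R4, [R0]: R4=M[216]=4
after SUB R2, R4: R2=0-4=-4
after ADD R0, 4: R0=216+4=220
after SUB R1, 2: R1=2-2=0
CMP R1, 0  (cmp 0,0)
JNZ L0: not taken
STORE R2, [204] → M[204]=-4
halt.

-4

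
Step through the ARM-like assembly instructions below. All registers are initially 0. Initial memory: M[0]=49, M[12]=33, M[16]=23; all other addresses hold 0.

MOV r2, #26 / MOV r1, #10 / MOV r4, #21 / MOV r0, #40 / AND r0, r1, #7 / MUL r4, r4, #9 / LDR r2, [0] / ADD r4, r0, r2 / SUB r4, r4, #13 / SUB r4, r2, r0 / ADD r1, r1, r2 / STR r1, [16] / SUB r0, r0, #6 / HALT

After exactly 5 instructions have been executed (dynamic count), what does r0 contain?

2

after MOV r2, #26: r2=26
after MOV r1, #10: r1=10
after MOV r4, #21: r4=21
after MOV r0, #40: r0=40
after AND r0, r1, #7: r0=10&7=2
After step 5: r0 = 2.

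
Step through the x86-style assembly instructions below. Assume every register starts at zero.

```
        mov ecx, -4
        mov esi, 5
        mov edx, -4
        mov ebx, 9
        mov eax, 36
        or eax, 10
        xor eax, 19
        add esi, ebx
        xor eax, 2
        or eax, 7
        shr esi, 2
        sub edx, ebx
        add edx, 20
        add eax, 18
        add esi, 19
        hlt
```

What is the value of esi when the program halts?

22

after mov ecx, -4: ecx=-4
after mov esi, 5: esi=5
after mov edx, -4: edx=-4
after mov ebx, 9: ebx=9
after mov eax, 36: eax=36
after or eax, 10: eax=36|10=46
after xor eax, 19: eax=46^19=61
after add esi, ebx: esi=5+9=14
after xor eax, 2: eax=61^2=63
after or eax, 7: eax=63|7=63
after shr esi, 2: esi=14>>2=3
after sub edx, ebx: edx=(-4)-9=-13
after add edx, 20: edx=(-13)+20=7
after add eax, 18: eax=63+18=81
after add esi, 19: esi=3+19=22
halt.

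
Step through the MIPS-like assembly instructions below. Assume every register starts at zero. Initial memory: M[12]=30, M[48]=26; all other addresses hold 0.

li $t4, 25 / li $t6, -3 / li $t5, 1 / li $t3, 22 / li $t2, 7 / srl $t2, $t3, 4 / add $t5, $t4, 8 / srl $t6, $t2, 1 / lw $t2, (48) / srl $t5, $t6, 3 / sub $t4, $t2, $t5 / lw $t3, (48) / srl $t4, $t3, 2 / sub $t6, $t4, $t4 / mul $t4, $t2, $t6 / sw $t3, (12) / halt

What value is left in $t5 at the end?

li $t4, 25 → $t4=25
li $t6, -3 → $t6=-3
li $t5, 1 → $t5=1
li $t3, 22 → $t3=22
li $t2, 7 → $t2=7
srl $t2, $t3, 4 → $t2=22>>4=1
add $t5, $t4, 8 → $t5=25+8=33
srl $t6, $t2, 1 → $t6=1>>1=0
lw $t2, (48) → $t2=M[48]=26
srl $t5, $t6, 3 → $t5=0>>3=0
sub $t4, $t2, $t5 → $t4=26-0=26
lw $t3, (48) → $t3=M[48]=26
srl $t4, $t3, 2 → $t4=26>>2=6
sub $t6, $t4, $t4 → $t6=6-6=0
mul $t4, $t2, $t6 → $t4=26*0=0
sw $t3, (12) → M[12]=26
halt.

0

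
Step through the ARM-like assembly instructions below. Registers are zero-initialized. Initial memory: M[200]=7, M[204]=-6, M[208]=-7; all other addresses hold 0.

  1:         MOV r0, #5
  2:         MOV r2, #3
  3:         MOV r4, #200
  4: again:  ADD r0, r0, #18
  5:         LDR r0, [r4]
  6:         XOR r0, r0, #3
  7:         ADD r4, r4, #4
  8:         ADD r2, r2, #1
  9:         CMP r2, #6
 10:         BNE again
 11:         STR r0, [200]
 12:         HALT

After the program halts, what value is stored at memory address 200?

-6

MOV r0, #5 → r0=5
MOV r2, #3 → r2=3
MOV r4, #200 → r4=200
ADD r0, r0, #18 → r0=5+18=23
LDR r0, [r4] → r0=M[200]=7
XOR r0, r0, #3 → r0=7^3=4
ADD r4, r4, #4 → r4=200+4=204
ADD r2, r2, #1 → r2=3+1=4
CMP r2, #6  (cmp 4,6)
BNE again: taken
ADD r0, r0, #18 → r0=4+18=22
LDR r0, [r4] → r0=M[204]=-6
XOR r0, r0, #3 → r0=(-6)^3=-7
ADD r4, r4, #4 → r4=204+4=208
ADD r2, r2, #1 → r2=4+1=5
CMP r2, #6  (cmp 5,6)
BNE again: taken
ADD r0, r0, #18 → r0=(-7)+18=11
LDR r0, [r4] → r0=M[208]=-7
XOR r0, r0, #3 → r0=(-7)^3=-6
ADD r4, r4, #4 → r4=208+4=212
ADD r2, r2, #1 → r2=5+1=6
CMP r2, #6  (cmp 6,6)
BNE again: not taken
STR r0, [200] → M[200]=-6
halt.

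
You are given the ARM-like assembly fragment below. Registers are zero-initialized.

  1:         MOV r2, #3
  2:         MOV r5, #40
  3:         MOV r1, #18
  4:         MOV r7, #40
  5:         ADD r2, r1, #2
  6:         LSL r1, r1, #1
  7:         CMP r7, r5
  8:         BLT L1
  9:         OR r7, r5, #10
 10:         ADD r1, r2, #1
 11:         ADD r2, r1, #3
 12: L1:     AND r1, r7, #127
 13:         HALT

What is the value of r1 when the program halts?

after MOV r2, #3: r2=3
after MOV r5, #40: r5=40
after MOV r1, #18: r1=18
after MOV r7, #40: r7=40
after ADD r2, r1, #2: r2=18+2=20
after LSL r1, r1, #1: r1=18<<1=36
CMP r7, r5  (cmp 40,40)
BLT L1: not taken
after OR r7, r5, #10: r7=40|10=42
after ADD r1, r2, #1: r1=20+1=21
after ADD r2, r1, #3: r2=21+3=24
after AND r1, r7, #127: r1=42&127=42
halt.

42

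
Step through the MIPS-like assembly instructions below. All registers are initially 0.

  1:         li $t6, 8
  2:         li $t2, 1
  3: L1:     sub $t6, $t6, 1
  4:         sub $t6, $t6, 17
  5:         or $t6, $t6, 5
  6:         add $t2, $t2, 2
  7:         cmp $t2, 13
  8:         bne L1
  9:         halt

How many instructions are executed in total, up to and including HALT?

li $t6, 8 → $t6=8
li $t2, 1 → $t2=1
sub $t6, $t6, 1 → $t6=8-1=7
sub $t6, $t6, 17 → $t6=7-17=-10
or $t6, $t6, 5 → $t6=(-10)|5=-9
add $t2, $t2, 2 → $t2=1+2=3
cmp $t2, 13  (cmp 3,13)
bne L1: taken
sub $t6, $t6, 1 → $t6=(-9)-1=-10
sub $t6, $t6, 17 → $t6=(-10)-17=-27
or $t6, $t6, 5 → $t6=(-27)|5=-27
add $t2, $t2, 2 → $t2=3+2=5
cmp $t2, 13  (cmp 5,13)
bne L1: taken
sub $t6, $t6, 1 → $t6=(-27)-1=-28
sub $t6, $t6, 17 → $t6=(-28)-17=-45
or $t6, $t6, 5 → $t6=(-45)|5=-41
add $t2, $t2, 2 → $t2=5+2=7
cmp $t2, 13  (cmp 7,13)
bne L1: taken
sub $t6, $t6, 1 → $t6=(-41)-1=-42
sub $t6, $t6, 17 → $t6=(-42)-17=-59
or $t6, $t6, 5 → $t6=(-59)|5=-59
add $t2, $t2, 2 → $t2=7+2=9
cmp $t2, 13  (cmp 9,13)
bne L1: taken
sub $t6, $t6, 1 → $t6=(-59)-1=-60
sub $t6, $t6, 17 → $t6=(-60)-17=-77
or $t6, $t6, 5 → $t6=(-77)|5=-73
add $t2, $t2, 2 → $t2=9+2=11
cmp $t2, 13  (cmp 11,13)
bne L1: taken
sub $t6, $t6, 1 → $t6=(-73)-1=-74
sub $t6, $t6, 17 → $t6=(-74)-17=-91
or $t6, $t6, 5 → $t6=(-91)|5=-91
add $t2, $t2, 2 → $t2=11+2=13
cmp $t2, 13  (cmp 13,13)
bne L1: not taken
halt.
Total executed instructions: 39.

39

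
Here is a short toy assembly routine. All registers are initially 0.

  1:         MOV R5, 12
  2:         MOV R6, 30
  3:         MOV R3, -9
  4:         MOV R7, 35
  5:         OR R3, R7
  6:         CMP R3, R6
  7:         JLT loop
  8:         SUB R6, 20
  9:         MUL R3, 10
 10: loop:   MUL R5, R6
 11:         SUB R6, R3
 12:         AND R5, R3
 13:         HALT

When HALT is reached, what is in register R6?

MOV R5, 12 → R5=12
MOV R6, 30 → R6=30
MOV R3, -9 → R3=-9
MOV R7, 35 → R7=35
OR R3, R7 → R3=(-9)|35=-9
CMP R3, R6  (cmp -9,30)
JLT loop: taken
MUL R5, R6 → R5=12*30=360
SUB R6, R3 → R6=30-(-9)=39
AND R5, R3 → R5=360&(-9)=352
halt.

39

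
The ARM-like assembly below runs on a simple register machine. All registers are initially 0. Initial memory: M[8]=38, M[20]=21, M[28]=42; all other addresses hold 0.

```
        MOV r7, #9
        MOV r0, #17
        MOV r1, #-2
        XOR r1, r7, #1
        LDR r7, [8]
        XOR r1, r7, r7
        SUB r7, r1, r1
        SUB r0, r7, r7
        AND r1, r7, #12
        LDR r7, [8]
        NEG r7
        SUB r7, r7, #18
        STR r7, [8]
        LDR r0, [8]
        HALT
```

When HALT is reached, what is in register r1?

r7=9
r0=17
r1=-2
r1=9^1=8
r7=M[8]=38
r1=38^38=0
r7=0-0=0
r0=0-0=0
r1=0&12=0
r7=M[8]=38
r7=-(38)=-38
r7=(-38)-18=-56
STR r7, [8] → M[8]=-56
r0=M[8]=-56
halt.

0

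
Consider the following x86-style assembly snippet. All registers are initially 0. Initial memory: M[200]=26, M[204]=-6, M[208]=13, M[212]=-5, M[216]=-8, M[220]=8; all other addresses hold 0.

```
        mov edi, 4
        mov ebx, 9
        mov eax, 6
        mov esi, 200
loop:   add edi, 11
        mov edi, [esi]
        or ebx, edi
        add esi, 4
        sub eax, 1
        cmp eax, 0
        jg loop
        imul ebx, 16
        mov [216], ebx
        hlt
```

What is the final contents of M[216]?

mov edi, 4 → edi=4
mov ebx, 9 → ebx=9
mov eax, 6 → eax=6
mov esi, 200 → esi=200
add edi, 11 → edi=4+11=15
mov edi, [esi] → edi=M[200]=26
or ebx, edi → ebx=9|26=27
add esi, 4 → esi=200+4=204
sub eax, 1 → eax=6-1=5
cmp eax, 0  (cmp 5,0)
jg loop: taken
add edi, 11 → edi=26+11=37
mov edi, [esi] → edi=M[204]=-6
or ebx, edi → ebx=27|(-6)=-5
add esi, 4 → esi=204+4=208
sub eax, 1 → eax=5-1=4
cmp eax, 0  (cmp 4,0)
jg loop: taken
add edi, 11 → edi=(-6)+11=5
mov edi, [esi] → edi=M[208]=13
or ebx, edi → ebx=(-5)|13=-1
add esi, 4 → esi=208+4=212
sub eax, 1 → eax=4-1=3
cmp eax, 0  (cmp 3,0)
jg loop: taken
add edi, 11 → edi=13+11=24
mov edi, [esi] → edi=M[212]=-5
or ebx, edi → ebx=(-1)|(-5)=-1
add esi, 4 → esi=212+4=216
sub eax, 1 → eax=3-1=2
cmp eax, 0  (cmp 2,0)
jg loop: taken
add edi, 11 → edi=(-5)+11=6
mov edi, [esi] → edi=M[216]=-8
or ebx, edi → ebx=(-1)|(-8)=-1
add esi, 4 → esi=216+4=220
sub eax, 1 → eax=2-1=1
cmp eax, 0  (cmp 1,0)
jg loop: taken
add edi, 11 → edi=(-8)+11=3
mov edi, [esi] → edi=M[220]=8
or ebx, edi → ebx=(-1)|8=-1
add esi, 4 → esi=220+4=224
sub eax, 1 → eax=1-1=0
cmp eax, 0  (cmp 0,0)
jg loop: not taken
imul ebx, 16 → ebx=(-1)*16=-16
mov [216], ebx → M[216]=-16
halt.

-16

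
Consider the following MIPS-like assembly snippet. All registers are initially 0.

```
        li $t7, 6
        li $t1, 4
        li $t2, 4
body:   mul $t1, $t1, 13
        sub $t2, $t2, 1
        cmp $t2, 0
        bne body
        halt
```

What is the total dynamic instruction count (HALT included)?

20

$t7=6
$t1=4
$t2=4
$t1=4*13=52
$t2=4-1=3
cmp $t2, 0  (cmp 3,0)
bne body: taken
$t1=52*13=676
$t2=3-1=2
cmp $t2, 0  (cmp 2,0)
bne body: taken
$t1=676*13=8788
$t2=2-1=1
cmp $t2, 0  (cmp 1,0)
bne body: taken
$t1=8788*13=114244
$t2=1-1=0
cmp $t2, 0  (cmp 0,0)
bne body: not taken
halt.
Total executed instructions: 20.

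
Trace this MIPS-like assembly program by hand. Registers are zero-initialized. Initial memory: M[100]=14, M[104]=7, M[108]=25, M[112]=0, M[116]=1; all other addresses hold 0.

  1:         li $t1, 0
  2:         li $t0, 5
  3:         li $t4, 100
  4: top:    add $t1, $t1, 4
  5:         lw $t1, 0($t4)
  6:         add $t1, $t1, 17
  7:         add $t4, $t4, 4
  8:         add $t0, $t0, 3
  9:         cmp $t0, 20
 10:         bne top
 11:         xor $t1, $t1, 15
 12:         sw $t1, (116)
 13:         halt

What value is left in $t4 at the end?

after li $t1, 0: $t1=0
after li $t0, 5: $t0=5
after li $t4, 100: $t4=100
after add $t1, $t1, 4: $t1=0+4=4
after lw $t1, 0($t4): $t1=M[100]=14
after add $t1, $t1, 17: $t1=14+17=31
after add $t4, $t4, 4: $t4=100+4=104
after add $t0, $t0, 3: $t0=5+3=8
cmp $t0, 20  (cmp 8,20)
bne top: taken
after add $t1, $t1, 4: $t1=31+4=35
after lw $t1, 0($t4): $t1=M[104]=7
after add $t1, $t1, 17: $t1=7+17=24
after add $t4, $t4, 4: $t4=104+4=108
after add $t0, $t0, 3: $t0=8+3=11
cmp $t0, 20  (cmp 11,20)
bne top: taken
after add $t1, $t1, 4: $t1=24+4=28
after lw $t1, 0($t4): $t1=M[108]=25
after add $t1, $t1, 17: $t1=25+17=42
after add $t4, $t4, 4: $t4=108+4=112
after add $t0, $t0, 3: $t0=11+3=14
cmp $t0, 20  (cmp 14,20)
bne top: taken
after add $t1, $t1, 4: $t1=42+4=46
after lw $t1, 0($t4): $t1=M[112]=0
after add $t1, $t1, 17: $t1=0+17=17
after add $t4, $t4, 4: $t4=112+4=116
after add $t0, $t0, 3: $t0=14+3=17
cmp $t0, 20  (cmp 17,20)
bne top: taken
after add $t1, $t1, 4: $t1=17+4=21
after lw $t1, 0($t4): $t1=M[116]=1
after add $t1, $t1, 17: $t1=1+17=18
after add $t4, $t4, 4: $t4=116+4=120
after add $t0, $t0, 3: $t0=17+3=20
cmp $t0, 20  (cmp 20,20)
bne top: not taken
after xor $t1, $t1, 15: $t1=18^15=29
sw $t1, (116) → M[116]=29
halt.

120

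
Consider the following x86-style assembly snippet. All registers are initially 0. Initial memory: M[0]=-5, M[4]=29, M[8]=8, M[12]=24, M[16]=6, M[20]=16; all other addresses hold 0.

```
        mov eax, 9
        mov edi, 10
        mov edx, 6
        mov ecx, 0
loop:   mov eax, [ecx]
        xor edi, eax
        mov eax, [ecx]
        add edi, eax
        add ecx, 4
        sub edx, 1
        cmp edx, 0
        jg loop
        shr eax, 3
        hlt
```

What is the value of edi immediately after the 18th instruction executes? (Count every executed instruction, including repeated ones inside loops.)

after mov eax, 9: eax=9
after mov edi, 10: edi=10
after mov edx, 6: edx=6
after mov ecx, 0: ecx=0
after mov eax, [ecx]: eax=M[0]=-5
after xor edi, eax: edi=10^(-5)=-15
after mov eax, [ecx]: eax=M[0]=-5
after add edi, eax: edi=(-15)+(-5)=-20
after add ecx, 4: ecx=0+4=4
after sub edx, 1: edx=6-1=5
cmp edx, 0  (cmp 5,0)
jg loop: taken
after mov eax, [ecx]: eax=M[4]=29
after xor edi, eax: edi=(-20)^29=-15
after mov eax, [ecx]: eax=M[4]=29
after add edi, eax: edi=(-15)+29=14
after add ecx, 4: ecx=4+4=8
after sub edx, 1: edx=5-1=4
After step 18: edi = 14.

14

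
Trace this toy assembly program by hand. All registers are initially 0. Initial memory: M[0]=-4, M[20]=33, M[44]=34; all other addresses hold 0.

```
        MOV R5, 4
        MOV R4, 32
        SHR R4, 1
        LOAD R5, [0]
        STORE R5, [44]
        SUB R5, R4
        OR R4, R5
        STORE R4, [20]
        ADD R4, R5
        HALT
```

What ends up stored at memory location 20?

-4

after MOV R5, 4: R5=4
after MOV R4, 32: R4=32
after SHR R4, 1: R4=32>>1=16
after LOAD R5, [0]: R5=M[0]=-4
STORE R5, [44] → M[44]=-4
after SUB R5, R4: R5=(-4)-16=-20
after OR R4, R5: R4=16|(-20)=-4
STORE R4, [20] → M[20]=-4
after ADD R4, R5: R4=(-4)+(-20)=-24
halt.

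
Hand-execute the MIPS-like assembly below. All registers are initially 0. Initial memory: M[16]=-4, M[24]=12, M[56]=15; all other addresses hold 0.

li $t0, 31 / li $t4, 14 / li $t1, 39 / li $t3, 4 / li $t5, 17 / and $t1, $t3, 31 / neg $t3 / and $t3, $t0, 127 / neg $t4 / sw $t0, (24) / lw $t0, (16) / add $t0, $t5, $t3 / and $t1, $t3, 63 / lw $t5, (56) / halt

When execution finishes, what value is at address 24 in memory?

after li $t0, 31: $t0=31
after li $t4, 14: $t4=14
after li $t1, 39: $t1=39
after li $t3, 4: $t3=4
after li $t5, 17: $t5=17
after and $t1, $t3, 31: $t1=4&31=4
after neg $t3: $t3=-(4)=-4
after and $t3, $t0, 127: $t3=31&127=31
after neg $t4: $t4=-(14)=-14
sw $t0, (24) → M[24]=31
after lw $t0, (16): $t0=M[16]=-4
after add $t0, $t5, $t3: $t0=17+31=48
after and $t1, $t3, 63: $t1=31&63=31
after lw $t5, (56): $t5=M[56]=15
halt.

31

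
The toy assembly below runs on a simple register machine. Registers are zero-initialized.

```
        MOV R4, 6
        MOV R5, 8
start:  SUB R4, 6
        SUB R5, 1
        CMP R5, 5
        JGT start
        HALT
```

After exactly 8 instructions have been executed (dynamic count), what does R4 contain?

-6

MOV R4, 6 → R4=6
MOV R5, 8 → R5=8
SUB R4, 6 → R4=6-6=0
SUB R5, 1 → R5=8-1=7
CMP R5, 5  (cmp 7,5)
JGT start: taken
SUB R4, 6 → R4=0-6=-6
SUB R5, 1 → R5=7-1=6
After step 8: R4 = -6.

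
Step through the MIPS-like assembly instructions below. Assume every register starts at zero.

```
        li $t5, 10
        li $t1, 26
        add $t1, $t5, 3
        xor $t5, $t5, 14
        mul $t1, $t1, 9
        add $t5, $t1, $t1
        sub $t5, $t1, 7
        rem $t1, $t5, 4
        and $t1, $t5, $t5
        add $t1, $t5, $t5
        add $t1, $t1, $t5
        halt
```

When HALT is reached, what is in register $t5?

110

after li $t5, 10: $t5=10
after li $t1, 26: $t1=26
after add $t1, $t5, 3: $t1=10+3=13
after xor $t5, $t5, 14: $t5=10^14=4
after mul $t1, $t1, 9: $t1=13*9=117
after add $t5, $t1, $t1: $t5=117+117=234
after sub $t5, $t1, 7: $t5=117-7=110
after rem $t1, $t5, 4: $t1=110%4=2
after and $t1, $t5, $t5: $t1=110&110=110
after add $t1, $t5, $t5: $t1=110+110=220
after add $t1, $t1, $t5: $t1=220+110=330
halt.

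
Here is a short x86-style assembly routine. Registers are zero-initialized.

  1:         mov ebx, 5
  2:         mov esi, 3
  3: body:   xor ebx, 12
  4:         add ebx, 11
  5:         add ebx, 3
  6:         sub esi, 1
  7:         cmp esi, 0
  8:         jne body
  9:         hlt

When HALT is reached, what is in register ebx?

after mov ebx, 5: ebx=5
after mov esi, 3: esi=3
after xor ebx, 12: ebx=5^12=9
after add ebx, 11: ebx=9+11=20
after add ebx, 3: ebx=20+3=23
after sub esi, 1: esi=3-1=2
cmp esi, 0  (cmp 2,0)
jne body: taken
after xor ebx, 12: ebx=23^12=27
after add ebx, 11: ebx=27+11=38
after add ebx, 3: ebx=38+3=41
after sub esi, 1: esi=2-1=1
cmp esi, 0  (cmp 1,0)
jne body: taken
after xor ebx, 12: ebx=41^12=37
after add ebx, 11: ebx=37+11=48
after add ebx, 3: ebx=48+3=51
after sub esi, 1: esi=1-1=0
cmp esi, 0  (cmp 0,0)
jne body: not taken
halt.

51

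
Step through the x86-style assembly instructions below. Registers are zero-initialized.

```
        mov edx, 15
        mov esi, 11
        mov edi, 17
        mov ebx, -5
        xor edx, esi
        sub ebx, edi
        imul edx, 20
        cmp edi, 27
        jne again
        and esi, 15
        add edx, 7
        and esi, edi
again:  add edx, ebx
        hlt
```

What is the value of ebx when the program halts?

-22

mov edx, 15 → edx=15
mov esi, 11 → esi=11
mov edi, 17 → edi=17
mov ebx, -5 → ebx=-5
xor edx, esi → edx=15^11=4
sub ebx, edi → ebx=(-5)-17=-22
imul edx, 20 → edx=4*20=80
cmp edi, 27  (cmp 17,27)
jne again: taken
add edx, ebx → edx=80+(-22)=58
halt.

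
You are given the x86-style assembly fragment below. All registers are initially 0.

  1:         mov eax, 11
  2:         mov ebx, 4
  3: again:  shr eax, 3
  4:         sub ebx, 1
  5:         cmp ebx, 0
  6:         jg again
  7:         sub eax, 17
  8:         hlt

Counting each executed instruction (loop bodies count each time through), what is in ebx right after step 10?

mov eax, 11 → eax=11
mov ebx, 4 → ebx=4
shr eax, 3 → eax=11>>3=1
sub ebx, 1 → ebx=4-1=3
cmp ebx, 0  (cmp 3,0)
jg again: taken
shr eax, 3 → eax=1>>3=0
sub ebx, 1 → ebx=3-1=2
cmp ebx, 0  (cmp 2,0)
jg again: taken
After step 10: ebx = 2.

2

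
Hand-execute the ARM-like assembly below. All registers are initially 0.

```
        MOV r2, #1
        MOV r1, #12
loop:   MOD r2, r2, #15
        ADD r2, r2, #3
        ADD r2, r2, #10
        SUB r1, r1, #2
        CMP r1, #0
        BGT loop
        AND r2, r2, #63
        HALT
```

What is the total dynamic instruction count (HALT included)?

40

after MOV r2, #1: r2=1
after MOV r1, #12: r1=12
after MOD r2, r2, #15: r2=1%15=1
after ADD r2, r2, #3: r2=1+3=4
after ADD r2, r2, #10: r2=4+10=14
after SUB r1, r1, #2: r1=12-2=10
CMP r1, #0  (cmp 10,0)
BGT loop: taken
after MOD r2, r2, #15: r2=14%15=14
after ADD r2, r2, #3: r2=14+3=17
after ADD r2, r2, #10: r2=17+10=27
after SUB r1, r1, #2: r1=10-2=8
CMP r1, #0  (cmp 8,0)
BGT loop: taken
after MOD r2, r2, #15: r2=27%15=12
after ADD r2, r2, #3: r2=12+3=15
after ADD r2, r2, #10: r2=15+10=25
after SUB r1, r1, #2: r1=8-2=6
CMP r1, #0  (cmp 6,0)
BGT loop: taken
after MOD r2, r2, #15: r2=25%15=10
after ADD r2, r2, #3: r2=10+3=13
after ADD r2, r2, #10: r2=13+10=23
after SUB r1, r1, #2: r1=6-2=4
CMP r1, #0  (cmp 4,0)
BGT loop: taken
after MOD r2, r2, #15: r2=23%15=8
after ADD r2, r2, #3: r2=8+3=11
after ADD r2, r2, #10: r2=11+10=21
after SUB r1, r1, #2: r1=4-2=2
CMP r1, #0  (cmp 2,0)
BGT loop: taken
after MOD r2, r2, #15: r2=21%15=6
after ADD r2, r2, #3: r2=6+3=9
after ADD r2, r2, #10: r2=9+10=19
after SUB r1, r1, #2: r1=2-2=0
CMP r1, #0  (cmp 0,0)
BGT loop: not taken
after AND r2, r2, #63: r2=19&63=19
halt.
Total executed instructions: 40.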